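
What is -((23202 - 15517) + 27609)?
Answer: -35294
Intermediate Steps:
-((23202 - 15517) + 27609) = -(7685 + 27609) = -1*35294 = -35294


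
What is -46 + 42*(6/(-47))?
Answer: -2414/47 ≈ -51.362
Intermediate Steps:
-46 + 42*(6/(-47)) = -46 + 42*(6*(-1/47)) = -46 + 42*(-6/47) = -46 - 252/47 = -2414/47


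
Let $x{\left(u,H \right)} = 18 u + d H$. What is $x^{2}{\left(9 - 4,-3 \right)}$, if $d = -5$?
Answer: $11025$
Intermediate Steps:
$x{\left(u,H \right)} = - 5 H + 18 u$ ($x{\left(u,H \right)} = 18 u - 5 H = - 5 H + 18 u$)
$x^{2}{\left(9 - 4,-3 \right)} = \left(\left(-5\right) \left(-3\right) + 18 \left(9 - 4\right)\right)^{2} = \left(15 + 18 \left(9 - 4\right)\right)^{2} = \left(15 + 18 \cdot 5\right)^{2} = \left(15 + 90\right)^{2} = 105^{2} = 11025$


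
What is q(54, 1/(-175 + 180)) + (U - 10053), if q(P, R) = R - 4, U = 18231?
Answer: 40871/5 ≈ 8174.2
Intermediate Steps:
q(P, R) = -4 + R
q(54, 1/(-175 + 180)) + (U - 10053) = (-4 + 1/(-175 + 180)) + (18231 - 10053) = (-4 + 1/5) + 8178 = (-4 + ⅕) + 8178 = -19/5 + 8178 = 40871/5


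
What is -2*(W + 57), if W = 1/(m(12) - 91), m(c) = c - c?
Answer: -10372/91 ≈ -113.98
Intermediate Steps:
m(c) = 0
W = -1/91 (W = 1/(0 - 91) = 1/(-91) = -1/91 ≈ -0.010989)
-2*(W + 57) = -2*(-1/91 + 57) = -2*5186/91 = -10372/91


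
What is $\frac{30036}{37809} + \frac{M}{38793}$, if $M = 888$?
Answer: $\frac{133195660}{162969393} \approx 0.8173$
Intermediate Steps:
$\frac{30036}{37809} + \frac{M}{38793} = \frac{30036}{37809} + \frac{888}{38793} = 30036 \cdot \frac{1}{37809} + 888 \cdot \frac{1}{38793} = \frac{10012}{12603} + \frac{296}{12931} = \frac{133195660}{162969393}$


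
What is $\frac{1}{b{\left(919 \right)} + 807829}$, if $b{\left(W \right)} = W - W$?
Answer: $\frac{1}{807829} \approx 1.2379 \cdot 10^{-6}$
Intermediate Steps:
$b{\left(W \right)} = 0$
$\frac{1}{b{\left(919 \right)} + 807829} = \frac{1}{0 + 807829} = \frac{1}{807829}$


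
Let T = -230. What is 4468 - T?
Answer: 4698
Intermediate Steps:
4468 - T = 4468 - 1*(-230) = 4468 + 230 = 4698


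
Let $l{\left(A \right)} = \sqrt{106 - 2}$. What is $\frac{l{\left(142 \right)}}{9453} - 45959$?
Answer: $-45959 + \frac{2 \sqrt{26}}{9453} \approx -45959.0$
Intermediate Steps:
$l{\left(A \right)} = 2 \sqrt{26}$ ($l{\left(A \right)} = \sqrt{104} = 2 \sqrt{26}$)
$\frac{l{\left(142 \right)}}{9453} - 45959 = \frac{2 \sqrt{26}}{9453} - 45959 = -45959 + \frac{2 \sqrt{26}}{9453}$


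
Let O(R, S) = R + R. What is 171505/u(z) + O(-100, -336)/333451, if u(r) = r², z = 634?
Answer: 57108122555/134032630156 ≈ 0.42608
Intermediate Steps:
O(R, S) = 2*R
171505/u(z) + O(-100, -336)/333451 = 171505/(634²) + (2*(-100))/333451 = 171505/401956 - 200*1/333451 = 171505*(1/401956) - 200/333451 = 171505/401956 - 200/333451 = 57108122555/134032630156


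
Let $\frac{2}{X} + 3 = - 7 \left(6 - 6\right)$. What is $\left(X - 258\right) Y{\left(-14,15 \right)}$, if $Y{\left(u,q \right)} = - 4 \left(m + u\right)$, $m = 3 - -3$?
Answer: $- \frac{24832}{3} \approx -8277.3$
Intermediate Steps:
$m = 6$ ($m = 3 + 3 = 6$)
$Y{\left(u,q \right)} = -24 - 4 u$ ($Y{\left(u,q \right)} = - 4 \left(6 + u\right) = -24 - 4 u$)
$X = - \frac{2}{3}$ ($X = \frac{2}{-3 - 7 \left(6 - 6\right)} = \frac{2}{-3 - 0} = \frac{2}{-3 + 0} = \frac{2}{-3} = 2 \left(- \frac{1}{3}\right) = - \frac{2}{3} \approx -0.66667$)
$\left(X - 258\right) Y{\left(-14,15 \right)} = \left(- \frac{2}{3} - 258\right) \left(-24 - -56\right) = - \frac{776 \left(-24 + 56\right)}{3} = \left(- \frac{776}{3}\right) 32 = - \frac{24832}{3}$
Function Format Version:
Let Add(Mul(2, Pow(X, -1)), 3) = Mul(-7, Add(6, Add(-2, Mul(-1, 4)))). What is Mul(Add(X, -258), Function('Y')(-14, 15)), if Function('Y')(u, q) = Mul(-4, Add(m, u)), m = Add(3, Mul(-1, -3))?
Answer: Rational(-24832, 3) ≈ -8277.3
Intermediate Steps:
m = 6 (m = Add(3, 3) = 6)
Function('Y')(u, q) = Add(-24, Mul(-4, u)) (Function('Y')(u, q) = Mul(-4, Add(6, u)) = Add(-24, Mul(-4, u)))
X = Rational(-2, 3) (X = Mul(2, Pow(Add(-3, Mul(-7, Add(6, Add(-2, Mul(-1, 4))))), -1)) = Mul(2, Pow(Add(-3, Mul(-7, Add(6, Add(-2, -4)))), -1)) = Mul(2, Pow(Add(-3, Mul(-7, Add(6, -6))), -1)) = Mul(2, Pow(Add(-3, Mul(-7, 0)), -1)) = Mul(2, Pow(Add(-3, 0), -1)) = Mul(2, Pow(-3, -1)) = Mul(2, Rational(-1, 3)) = Rational(-2, 3) ≈ -0.66667)
Mul(Add(X, -258), Function('Y')(-14, 15)) = Mul(Add(Rational(-2, 3), -258), Add(-24, Mul(-4, -14))) = Mul(Rational(-776, 3), Add(-24, 56)) = Mul(Rational(-776, 3), 32) = Rational(-24832, 3)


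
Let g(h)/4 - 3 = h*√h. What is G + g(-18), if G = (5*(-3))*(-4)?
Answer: 72 - 216*I*√2 ≈ 72.0 - 305.47*I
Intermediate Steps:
g(h) = 12 + 4*h^(3/2) (g(h) = 12 + 4*(h*√h) = 12 + 4*h^(3/2))
G = 60 (G = -15*(-4) = 60)
G + g(-18) = 60 + (12 + 4*(-18)^(3/2)) = 60 + (12 + 4*(-54*I*√2)) = 60 + (12 - 216*I*√2) = 72 - 216*I*√2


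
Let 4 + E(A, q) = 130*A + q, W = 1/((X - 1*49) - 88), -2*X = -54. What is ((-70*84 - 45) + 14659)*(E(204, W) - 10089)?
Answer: 717366693/5 ≈ 1.4347e+8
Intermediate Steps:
X = 27 (X = -½*(-54) = 27)
W = -1/110 (W = 1/((27 - 1*49) - 88) = 1/((27 - 49) - 88) = 1/(-22 - 88) = 1/(-110) = -1/110 ≈ -0.0090909)
E(A, q) = -4 + q + 130*A (E(A, q) = -4 + (130*A + q) = -4 + (q + 130*A) = -4 + q + 130*A)
((-70*84 - 45) + 14659)*(E(204, W) - 10089) = ((-70*84 - 45) + 14659)*((-4 - 1/110 + 130*204) - 10089) = ((-5880 - 45) + 14659)*((-4 - 1/110 + 26520) - 10089) = (-5925 + 14659)*(2916759/110 - 10089) = 8734*(1806969/110) = 717366693/5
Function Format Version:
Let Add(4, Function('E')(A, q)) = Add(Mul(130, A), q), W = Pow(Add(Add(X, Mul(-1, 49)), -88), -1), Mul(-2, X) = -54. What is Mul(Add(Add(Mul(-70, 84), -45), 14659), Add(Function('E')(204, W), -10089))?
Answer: Rational(717366693, 5) ≈ 1.4347e+8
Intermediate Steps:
X = 27 (X = Mul(Rational(-1, 2), -54) = 27)
W = Rational(-1, 110) (W = Pow(Add(Add(27, Mul(-1, 49)), -88), -1) = Pow(Add(Add(27, -49), -88), -1) = Pow(Add(-22, -88), -1) = Pow(-110, -1) = Rational(-1, 110) ≈ -0.0090909)
Function('E')(A, q) = Add(-4, q, Mul(130, A)) (Function('E')(A, q) = Add(-4, Add(Mul(130, A), q)) = Add(-4, Add(q, Mul(130, A))) = Add(-4, q, Mul(130, A)))
Mul(Add(Add(Mul(-70, 84), -45), 14659), Add(Function('E')(204, W), -10089)) = Mul(Add(Add(Mul(-70, 84), -45), 14659), Add(Add(-4, Rational(-1, 110), Mul(130, 204)), -10089)) = Mul(Add(Add(-5880, -45), 14659), Add(Add(-4, Rational(-1, 110), 26520), -10089)) = Mul(Add(-5925, 14659), Add(Rational(2916759, 110), -10089)) = Mul(8734, Rational(1806969, 110)) = Rational(717366693, 5)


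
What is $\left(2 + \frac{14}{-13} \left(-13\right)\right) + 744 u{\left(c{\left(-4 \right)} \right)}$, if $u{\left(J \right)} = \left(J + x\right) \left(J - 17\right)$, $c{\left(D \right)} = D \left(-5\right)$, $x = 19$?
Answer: $87064$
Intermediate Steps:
$c{\left(D \right)} = - 5 D$
$u{\left(J \right)} = \left(-17 + J\right) \left(19 + J\right)$ ($u{\left(J \right)} = \left(J + 19\right) \left(J - 17\right) = \left(19 + J\right) \left(-17 + J\right) = \left(-17 + J\right) \left(19 + J\right)$)
$\left(2 + \frac{14}{-13} \left(-13\right)\right) + 744 u{\left(c{\left(-4 \right)} \right)} = \left(2 + \frac{14}{-13} \left(-13\right)\right) + 744 \left(-323 + \left(\left(-5\right) \left(-4\right)\right)^{2} + 2 \left(\left(-5\right) \left(-4\right)\right)\right) = \left(2 + 14 \left(- \frac{1}{13}\right) \left(-13\right)\right) + 744 \left(-323 + 20^{2} + 2 \cdot 20\right) = \left(2 - -14\right) + 744 \left(-323 + 400 + 40\right) = \left(2 + 14\right) + 744 \cdot 117 = 16 + 87048 = 87064$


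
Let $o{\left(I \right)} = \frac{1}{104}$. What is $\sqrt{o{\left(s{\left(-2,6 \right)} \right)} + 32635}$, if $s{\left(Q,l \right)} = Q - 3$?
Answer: $\frac{\sqrt{88245066}}{52} \approx 180.65$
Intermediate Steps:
$s{\left(Q,l \right)} = -3 + Q$
$o{\left(I \right)} = \frac{1}{104}$
$\sqrt{o{\left(s{\left(-2,6 \right)} \right)} + 32635} = \sqrt{\frac{1}{104} + 32635} = \sqrt{\frac{3394041}{104}} = \frac{\sqrt{88245066}}{52}$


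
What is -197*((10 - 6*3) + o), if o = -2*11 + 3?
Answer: 5319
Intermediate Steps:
o = -19 (o = -22 + 3 = -19)
-197*((10 - 6*3) + o) = -197*((10 - 6*3) - 19) = -197*((10 - 18) - 19) = -197*(-8 - 19) = -197*(-27) = 5319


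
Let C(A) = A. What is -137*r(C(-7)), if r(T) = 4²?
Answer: -2192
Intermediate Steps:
r(T) = 16
-137*r(C(-7)) = -137*16 = -2192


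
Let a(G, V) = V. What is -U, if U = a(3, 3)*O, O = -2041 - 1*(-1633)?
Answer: 1224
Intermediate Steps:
O = -408 (O = -2041 + 1633 = -408)
U = -1224 (U = 3*(-408) = -1224)
-U = -1*(-1224) = 1224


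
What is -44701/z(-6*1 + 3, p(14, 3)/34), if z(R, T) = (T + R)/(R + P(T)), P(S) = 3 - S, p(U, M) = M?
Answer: -44701/33 ≈ -1354.6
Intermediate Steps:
z(R, T) = (R + T)/(3 + R - T) (z(R, T) = (T + R)/(R + (3 - T)) = (R + T)/(3 + R - T))
-44701/z(-6*1 + 3, p(14, 3)/34) = -44701*(3 + (-6*1 + 3) - 3/34)/((-6*1 + 3) + 3/34) = -44701*(3 + (-6 + 3) - 3/34)/((-6 + 3) + 3*(1/34)) = -44701*(3 - 3 - 1*3/34)/(-3 + 3/34) = -44701/(-99/34/(3 - 3 - 3/34)) = -44701/(-99/34/(-3/34)) = -44701/((-34/3*(-99/34))) = -44701/33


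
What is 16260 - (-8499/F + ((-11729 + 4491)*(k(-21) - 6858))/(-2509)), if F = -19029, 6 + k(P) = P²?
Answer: 553648078805/15914587 ≈ 34789.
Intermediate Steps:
k(P) = -6 + P²
16260 - (-8499/F + ((-11729 + 4491)*(k(-21) - 6858))/(-2509)) = 16260 - (-8499/(-19029) + ((-11729 + 4491)*((-6 + (-21)²) - 6858))/(-2509)) = 16260 - (-8499*(-1/19029) - 7238*((-6 + 441) - 6858)*(-1/2509)) = 16260 - (2833/6343 - 7238*(435 - 6858)*(-1/2509)) = 16260 - (2833/6343 - 7238*(-6423)*(-1/2509)) = 16260 - (2833/6343 + 46489674*(-1/2509)) = 16260 - (2833/6343 - 46489674/2509) = 16260 - 1*(-294876894185/15914587) = 16260 + 294876894185/15914587 = 553648078805/15914587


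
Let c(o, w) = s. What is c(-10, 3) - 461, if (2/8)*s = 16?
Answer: -397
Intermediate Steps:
s = 64 (s = 4*16 = 64)
c(o, w) = 64
c(-10, 3) - 461 = 64 - 461 = -397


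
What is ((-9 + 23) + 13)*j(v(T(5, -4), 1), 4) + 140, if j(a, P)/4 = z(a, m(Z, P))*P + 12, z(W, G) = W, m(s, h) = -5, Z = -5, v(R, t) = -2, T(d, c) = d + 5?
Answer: 572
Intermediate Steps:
T(d, c) = 5 + d
j(a, P) = 48 + 4*P*a (j(a, P) = 4*(a*P + 12) = 4*(P*a + 12) = 4*(12 + P*a) = 48 + 4*P*a)
((-9 + 23) + 13)*j(v(T(5, -4), 1), 4) + 140 = ((-9 + 23) + 13)*(48 + 4*4*(-2)) + 140 = (14 + 13)*(48 - 32) + 140 = 27*16 + 140 = 432 + 140 = 572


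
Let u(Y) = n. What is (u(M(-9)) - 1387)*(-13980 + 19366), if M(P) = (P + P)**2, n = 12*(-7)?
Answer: -7922806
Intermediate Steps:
n = -84
M(P) = 4*P**2 (M(P) = (2*P)**2 = 4*P**2)
u(Y) = -84
(u(M(-9)) - 1387)*(-13980 + 19366) = (-84 - 1387)*(-13980 + 19366) = -1471*5386 = -7922806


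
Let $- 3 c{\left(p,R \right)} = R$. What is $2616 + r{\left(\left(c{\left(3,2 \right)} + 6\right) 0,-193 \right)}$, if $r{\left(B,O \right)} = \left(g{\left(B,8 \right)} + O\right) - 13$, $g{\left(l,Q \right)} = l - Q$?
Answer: $2402$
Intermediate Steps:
$c{\left(p,R \right)} = - \frac{R}{3}$
$r{\left(B,O \right)} = -21 + B + O$ ($r{\left(B,O \right)} = \left(\left(B - 8\right) + O\right) - 13 = \left(\left(-8 + B\right) + O\right) - 13 = \left(-8 + B + O\right) - 13 = -21 + B + O$)
$2616 + r{\left(\left(c{\left(3,2 \right)} + 6\right) 0,-193 \right)} = 2616 - \left(214 - \left(\left(- \frac{1}{3}\right) 2 + 6\right) 0\right) = 2616 - \left(214 - \left(- \frac{2}{3} + 6\right) 0\right) = 2616 - 214 = 2402$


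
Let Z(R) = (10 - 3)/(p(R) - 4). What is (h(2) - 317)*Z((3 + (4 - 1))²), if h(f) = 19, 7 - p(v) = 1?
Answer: -1043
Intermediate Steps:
p(v) = 6 (p(v) = 7 - 1*1 = 7 - 1 = 6)
Z(R) = 7/2 (Z(R) = (10 - 3)/(6 - 4) = 7/2)
(h(2) - 317)*Z((3 + (4 - 1))²) = (19 - 317)*(7/2) = -298*7/2 = -1043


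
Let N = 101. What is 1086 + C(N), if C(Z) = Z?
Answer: 1187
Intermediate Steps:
1086 + C(N) = 1086 + 101 = 1187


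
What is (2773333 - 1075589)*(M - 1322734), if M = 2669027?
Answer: 2285660862992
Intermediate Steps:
(2773333 - 1075589)*(M - 1322734) = (2773333 - 1075589)*(2669027 - 1322734) = 1697744*1346293 = 2285660862992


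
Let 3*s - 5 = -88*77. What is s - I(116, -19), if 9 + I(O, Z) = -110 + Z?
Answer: -2119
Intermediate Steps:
I(O, Z) = -119 + Z (I(O, Z) = -9 + (-110 + Z) = -119 + Z)
s = -2257 (s = 5/3 + (-88*77)/3 = 5/3 + (⅓)*(-6776) = 5/3 - 6776/3 = -2257)
s - I(116, -19) = -2257 - (-119 - 19) = -2257 - 1*(-138) = -2257 + 138 = -2119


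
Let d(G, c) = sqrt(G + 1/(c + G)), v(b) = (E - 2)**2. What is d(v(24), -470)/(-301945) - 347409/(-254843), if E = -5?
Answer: 347409/254843 - 6*sqrt(241233)/127118845 ≈ 1.3632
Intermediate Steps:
v(b) = 49 (v(b) = (-5 - 2)**2 = (-7)**2 = 49)
d(G, c) = sqrt(G + 1/(G + c))
d(v(24), -470)/(-301945) - 347409/(-254843) = sqrt((1 + 49*(49 - 470))/(49 - 470))/(-301945) - 347409/(-254843) = sqrt((1 + 49*(-421))/(-421))*(-1/301945) - 347409*(-1/254843) = sqrt(-(1 - 20629)/421)*(-1/301945) + 347409/254843 = sqrt(-1/421*(-20628))*(-1/301945) + 347409/254843 = sqrt(20628/421)*(-1/301945) + 347409/254843 = (6*sqrt(241233)/421)*(-1/301945) + 347409/254843 = -6*sqrt(241233)/127118845 + 347409/254843 = 347409/254843 - 6*sqrt(241233)/127118845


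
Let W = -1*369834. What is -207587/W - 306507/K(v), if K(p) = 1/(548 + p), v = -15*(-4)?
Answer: -68920879373917/369834 ≈ -1.8636e+8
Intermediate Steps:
v = 60
W = -369834
-207587/W - 306507/K(v) = -207587/(-369834) - 306507/(1/(548 + 60)) = -207587*(-1/369834) - 306507/(1/608) = 207587/369834 - 306507/1/608 = 207587/369834 - 306507*608 = 207587/369834 - 186356256 = -68920879373917/369834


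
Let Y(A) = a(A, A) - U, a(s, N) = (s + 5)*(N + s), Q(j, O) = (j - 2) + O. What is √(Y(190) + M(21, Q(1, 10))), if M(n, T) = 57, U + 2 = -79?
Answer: √74238 ≈ 272.47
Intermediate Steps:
U = -81 (U = -2 - 79 = -81)
Q(j, O) = -2 + O + j (Q(j, O) = (-2 + j) + O = -2 + O + j)
a(s, N) = (5 + s)*(N + s)
Y(A) = 81 + 2*A² + 10*A (Y(A) = (A² + 5*A + 5*A + A*A) - 1*(-81) = (A² + 5*A + 5*A + A²) + 81 = (2*A² + 10*A) + 81 = 81 + 2*A² + 10*A)
√(Y(190) + M(21, Q(1, 10))) = √((81 + 2*190² + 10*190) + 57) = √((81 + 2*36100 + 1900) + 57) = √((81 + 72200 + 1900) + 57) = √(74181 + 57) = √74238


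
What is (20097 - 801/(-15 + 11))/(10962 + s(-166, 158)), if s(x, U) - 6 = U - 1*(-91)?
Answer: 27063/14956 ≈ 1.8095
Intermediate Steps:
s(x, U) = 97 + U (s(x, U) = 6 + (U - 1*(-91)) = 6 + (U + 91) = 6 + (91 + U) = 97 + U)
(20097 - 801/(-15 + 11))/(10962 + s(-166, 158)) = (20097 - 801/(-15 + 11))/(10962 + (97 + 158)) = (20097 - 801/(-4))/(10962 + 255) = (20097 - ¼*(-801))/11217 = (20097 + 801/4)*(1/11217) = (81189/4)*(1/11217) = 27063/14956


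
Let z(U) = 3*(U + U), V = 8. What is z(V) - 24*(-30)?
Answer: 768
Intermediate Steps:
z(U) = 6*U (z(U) = 3*(2*U) = 6*U)
z(V) - 24*(-30) = 6*8 - 24*(-30) = 48 + 720 = 768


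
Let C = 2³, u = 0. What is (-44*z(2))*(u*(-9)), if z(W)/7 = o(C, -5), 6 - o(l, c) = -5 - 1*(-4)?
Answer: 0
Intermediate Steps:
C = 8
o(l, c) = 7 (o(l, c) = 6 - (-5 - 1*(-4)) = 6 - (-5 + 4) = 6 - 1*(-1) = 6 + 1 = 7)
z(W) = 49 (z(W) = 7*7 = 49)
(-44*z(2))*(u*(-9)) = (-44*49)*(0*(-9)) = -2156*0 = 0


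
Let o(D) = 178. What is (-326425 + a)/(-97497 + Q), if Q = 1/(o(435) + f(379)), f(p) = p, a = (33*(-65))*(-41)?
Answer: 33208340/13576457 ≈ 2.4460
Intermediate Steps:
a = 87945 (a = -2145*(-41) = 87945)
Q = 1/557 (Q = 1/(178 + 379) = 1/557 ≈ 0.0017953)
(-326425 + a)/(-97497 + Q) = (-326425 + 87945)/(-97497 + 1/557) = -238480/(-54305828/557) = -238480*(-557/54305828) = 33208340/13576457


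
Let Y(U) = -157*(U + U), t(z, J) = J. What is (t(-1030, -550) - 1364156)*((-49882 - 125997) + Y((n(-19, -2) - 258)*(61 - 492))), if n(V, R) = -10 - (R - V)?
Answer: 52876992840714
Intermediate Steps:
n(V, R) = -10 + V - R (n(V, R) = -10 + (V - R) = -10 + V - R)
Y(U) = -314*U
(t(-1030, -550) - 1364156)*((-49882 - 125997) + Y((n(-19, -2) - 258)*(61 - 492))) = (-550 - 1364156)*((-49882 - 125997) - 314*((-10 - 19 - 1*(-2)) - 258)*(61 - 492)) = -1364706*(-175879 - 314*((-10 - 19 + 2) - 258)*(-431)) = -1364706*(-175879 - 314*(-27 - 258)*(-431)) = -1364706*(-175879 - (-89490)*(-431)) = -1364706*(-175879 - 314*122835) = -1364706*(-175879 - 38570190) = -1364706*(-38746069) = 52876992840714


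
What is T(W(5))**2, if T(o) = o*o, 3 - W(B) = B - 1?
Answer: 1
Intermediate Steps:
W(B) = 4 - B (W(B) = 3 - (B - 1) = 3 - (-1 + B) = 3 + (1 - B) = 4 - B)
T(o) = o**2
T(W(5))**2 = ((4 - 1*5)**2)**2 = ((4 - 5)**2)**2 = ((-1)**2)**2 = 1**2 = 1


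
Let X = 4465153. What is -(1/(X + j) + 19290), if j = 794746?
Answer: -101463451711/5259899 ≈ -19290.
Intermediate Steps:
-(1/(X + j) + 19290) = -(1/(4465153 + 794746) + 19290) = -(1/5259899 + 19290) = -1*101463451711/5259899 = -101463451711/5259899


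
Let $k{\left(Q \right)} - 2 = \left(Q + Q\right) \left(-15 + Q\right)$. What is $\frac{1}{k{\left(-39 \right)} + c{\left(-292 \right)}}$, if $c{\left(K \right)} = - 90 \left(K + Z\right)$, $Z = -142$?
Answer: $\frac{1}{43274} \approx 2.3109 \cdot 10^{-5}$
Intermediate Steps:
$c{\left(K \right)} = 12780 - 90 K$ ($c{\left(K \right)} = - 90 \left(K - 142\right) = - 90 \left(-142 + K\right) = 12780 - 90 K$)
$k{\left(Q \right)} = 2 + 2 Q \left(-15 + Q\right)$ ($k{\left(Q \right)} = 2 + \left(Q + Q\right) \left(-15 + Q\right) = 2 + 2 Q \left(-15 + Q\right)$)
$\frac{1}{k{\left(-39 \right)} + c{\left(-292 \right)}} = \frac{1}{\left(2 - -1170 + 2 \left(-39\right)^{2}\right) + \left(12780 - -26280\right)} = \frac{1}{\left(2 + 1170 + 2 \cdot 1521\right) + \left(12780 + 26280\right)} = \frac{1}{\left(2 + 1170 + 3042\right) + 39060} = \frac{1}{4214 + 39060} = \frac{1}{43274}$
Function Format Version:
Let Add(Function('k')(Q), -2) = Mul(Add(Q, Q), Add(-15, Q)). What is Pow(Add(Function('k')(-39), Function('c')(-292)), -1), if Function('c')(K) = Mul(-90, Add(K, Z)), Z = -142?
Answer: Rational(1, 43274) ≈ 2.3109e-5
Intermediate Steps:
Function('c')(K) = Add(12780, Mul(-90, K)) (Function('c')(K) = Mul(-90, Add(K, -142)) = Mul(-90, Add(-142, K)) = Add(12780, Mul(-90, K)))
Function('k')(Q) = Add(2, Mul(2, Q, Add(-15, Q))) (Function('k')(Q) = Add(2, Mul(Add(Q, Q), Add(-15, Q))) = Add(2, Mul(Mul(2, Q), Add(-15, Q))) = Add(2, Mul(2, Q, Add(-15, Q))))
Pow(Add(Function('k')(-39), Function('c')(-292)), -1) = Pow(Add(Add(2, Mul(-30, -39), Mul(2, Pow(-39, 2))), Add(12780, Mul(-90, -292))), -1) = Pow(Add(Add(2, 1170, Mul(2, 1521)), Add(12780, 26280)), -1) = Pow(Add(Add(2, 1170, 3042), 39060), -1) = Pow(Add(4214, 39060), -1) = Pow(43274, -1) = Rational(1, 43274)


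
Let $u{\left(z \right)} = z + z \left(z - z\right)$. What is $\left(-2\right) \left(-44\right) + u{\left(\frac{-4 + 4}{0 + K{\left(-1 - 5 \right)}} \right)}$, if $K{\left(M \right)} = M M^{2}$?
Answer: $88$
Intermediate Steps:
$K{\left(M \right)} = M^{3}$
$u{\left(z \right)} = z$ ($u{\left(z \right)} = z + z 0 = z + 0 = z$)
$\left(-2\right) \left(-44\right) + u{\left(\frac{-4 + 4}{0 + K{\left(-1 - 5 \right)}} \right)} = \left(-2\right) \left(-44\right) + \frac{-4 + 4}{0 + \left(-1 - 5\right)^{3}} = 88 + \frac{0}{0 + \left(-1 - 5\right)^{3}} = 88 + \frac{0}{0 + \left(-6\right)^{3}} = 88 + \frac{0}{0 - 216} = 88 + \frac{0}{-216} = 88 + 0 \left(- \frac{1}{216}\right) = 88 + 0 = 88$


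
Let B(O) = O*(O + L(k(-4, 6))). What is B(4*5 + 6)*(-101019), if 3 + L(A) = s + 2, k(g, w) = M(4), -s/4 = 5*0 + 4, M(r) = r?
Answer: -23638446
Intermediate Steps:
s = -16 (s = -4*(5*0 + 4) = -4*(0 + 4) = -4*4 = -16)
k(g, w) = 4
L(A) = -17 (L(A) = -3 + (-16 + 2) = -3 - 14 = -17)
B(O) = O*(-17 + O) (B(O) = O*(O - 17) = O*(-17 + O))
B(4*5 + 6)*(-101019) = ((4*5 + 6)*(-17 + (4*5 + 6)))*(-101019) = ((20 + 6)*(-17 + (20 + 6)))*(-101019) = (26*(-17 + 26))*(-101019) = (26*9)*(-101019) = 234*(-101019) = -23638446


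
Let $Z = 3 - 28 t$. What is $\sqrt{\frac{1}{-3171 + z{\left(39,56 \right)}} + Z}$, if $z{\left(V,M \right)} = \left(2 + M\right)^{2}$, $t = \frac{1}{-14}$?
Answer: $\frac{\sqrt{186438}}{193} \approx 2.2372$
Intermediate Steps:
$t = - \frac{1}{14} \approx -0.071429$
$Z = 5$ ($Z = 3 - -2 = 3 + 2 = 5$)
$\sqrt{\frac{1}{-3171 + z{\left(39,56 \right)}} + Z} = \sqrt{\frac{1}{-3171 + \left(2 + 56\right)^{2}} + 5} = \sqrt{\frac{1}{-3171 + 58^{2}} + 5} = \sqrt{\frac{1}{-3171 + 3364} + 5} = \sqrt{\frac{1}{193} + 5} = \sqrt{\frac{966}{193}} = \frac{\sqrt{186438}}{193}$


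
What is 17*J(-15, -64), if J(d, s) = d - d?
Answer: 0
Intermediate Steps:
J(d, s) = 0
17*J(-15, -64) = 17*0 = 0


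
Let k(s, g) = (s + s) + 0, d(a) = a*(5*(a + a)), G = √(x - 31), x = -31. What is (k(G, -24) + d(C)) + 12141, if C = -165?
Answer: 284391 + 2*I*√62 ≈ 2.8439e+5 + 15.748*I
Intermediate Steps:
G = I*√62 (G = √(-31 - 31) = √(-62) = I*√62 ≈ 7.874*I)
d(a) = 10*a² (d(a) = a*(5*(2*a)) = a*(10*a) = 10*a²)
k(s, g) = 2*s (k(s, g) = 2*s + 0 = 2*s)
(k(G, -24) + d(C)) + 12141 = (2*(I*√62) + 10*(-165)²) + 12141 = (2*I*√62 + 10*27225) + 12141 = (2*I*√62 + 272250) + 12141 = (272250 + 2*I*√62) + 12141 = 284391 + 2*I*√62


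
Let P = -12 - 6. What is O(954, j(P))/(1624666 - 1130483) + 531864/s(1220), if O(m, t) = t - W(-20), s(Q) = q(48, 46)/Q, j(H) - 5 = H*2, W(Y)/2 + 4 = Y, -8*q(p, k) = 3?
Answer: -855100105271023/494183 ≈ -1.7303e+9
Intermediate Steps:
P = -18
q(p, k) = -3/8 (q(p, k) = -⅛*3 = -3/8)
W(Y) = -8 + 2*Y
j(H) = 5 + 2*H (j(H) = 5 + H*2 = 5 + 2*H)
s(Q) = -3/(8*Q)
O(m, t) = 48 + t (O(m, t) = t - (-8 + 2*(-20)) = t - (-8 - 40) = t - 1*(-48) = t + 48 = 48 + t)
O(954, j(P))/(1624666 - 1130483) + 531864/s(1220) = (48 + (5 + 2*(-18)))/(1624666 - 1130483) + 531864/((-3/8/1220)) = (48 + (5 - 36))/494183 + 531864/((-3/8*1/1220)) = (48 - 31)*(1/494183) + 531864/(-3/9760) = 17*(1/494183) + 531864*(-9760/3) = 17/494183 - 1730330880 = -855100105271023/494183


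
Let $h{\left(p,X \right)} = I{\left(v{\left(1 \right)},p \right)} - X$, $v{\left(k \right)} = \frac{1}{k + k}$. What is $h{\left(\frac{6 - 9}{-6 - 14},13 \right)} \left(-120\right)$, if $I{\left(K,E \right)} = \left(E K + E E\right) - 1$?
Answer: $\frac{16683}{10} \approx 1668.3$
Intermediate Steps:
$v{\left(k \right)} = \frac{1}{2 k}$
$I{\left(K,E \right)} = -1 + E^{2} + E K$ ($I{\left(K,E \right)} = \left(E K + E^{2}\right) - 1 = \left(E^{2} + E K\right) - 1 = -1 + E^{2} + E K$)
$h{\left(p,X \right)} = -1 + p^{2} + \frac{p}{2} - X$ ($h{\left(p,X \right)} = \left(-1 + p^{2} + p \frac{1}{2 \cdot 1}\right) - X = \left(-1 + p^{2} + p \frac{1}{2} \cdot 1\right) - X = \left(-1 + p^{2} + p \frac{1}{2}\right) - X = \left(-1 + p^{2} + \frac{p}{2}\right) - X = -1 + p^{2} + \frac{p}{2} - X$)
$h{\left(\frac{6 - 9}{-6 - 14},13 \right)} \left(-120\right) = \left(-1 + \left(\frac{6 - 9}{-6 - 14}\right)^{2} + \frac{\left(6 - 9\right) \frac{1}{-6 - 14}}{2} - 13\right) \left(-120\right) = \left(-1 + \left(- \frac{3}{-20}\right)^{2} + \frac{\left(-3\right) \frac{1}{-20}}{2} - 13\right) \left(-120\right) = \left(-1 + \left(\left(-3\right) \left(- \frac{1}{20}\right)\right)^{2} + \frac{\left(-3\right) \left(- \frac{1}{20}\right)}{2} - 13\right) \left(-120\right) = \left(-1 + \left(\frac{3}{20}\right)^{2} + \frac{1}{2} \cdot \frac{3}{20} - 13\right) \left(-120\right) = \left(-1 + \frac{9}{400} + \frac{3}{40} - 13\right) \left(-120\right) = \left(- \frac{5561}{400}\right) \left(-120\right) = \frac{16683}{10}$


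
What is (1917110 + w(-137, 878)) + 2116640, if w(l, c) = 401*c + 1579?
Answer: 4387407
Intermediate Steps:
w(l, c) = 1579 + 401*c
(1917110 + w(-137, 878)) + 2116640 = (1917110 + (1579 + 401*878)) + 2116640 = (1917110 + (1579 + 352078)) + 2116640 = (1917110 + 353657) + 2116640 = 2270767 + 2116640 = 4387407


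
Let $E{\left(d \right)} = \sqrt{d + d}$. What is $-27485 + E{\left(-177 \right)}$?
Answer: $-27485 + i \sqrt{354} \approx -27485.0 + 18.815 i$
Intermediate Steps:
$E{\left(d \right)} = \sqrt{2} \sqrt{d}$ ($E{\left(d \right)} = \sqrt{2 d} = \sqrt{2} \sqrt{d}$)
$-27485 + E{\left(-177 \right)} = -27485 + \sqrt{2} \sqrt{-177} = -27485 + \sqrt{2} i \sqrt{177} = -27485 + i \sqrt{354}$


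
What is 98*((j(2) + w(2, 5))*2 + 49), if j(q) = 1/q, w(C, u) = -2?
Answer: 4508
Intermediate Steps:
98*((j(2) + w(2, 5))*2 + 49) = 98*((1/2 - 2)*2 + 49) = 98*(-3/2*2 + 49) = 98*(-3 + 49) = 98*46 = 4508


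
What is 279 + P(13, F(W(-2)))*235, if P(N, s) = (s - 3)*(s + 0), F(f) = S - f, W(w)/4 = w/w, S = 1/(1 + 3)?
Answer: 99639/16 ≈ 6227.4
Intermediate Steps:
S = ¼ (S = 1/4 = ¼ ≈ 0.25000)
W(w) = 4 (W(w) = 4*(w/w) = 4*1 = 4)
F(f) = ¼ - f
P(N, s) = s*(-3 + s) (P(N, s) = (-3 + s)*s = s*(-3 + s))
279 + P(13, F(W(-2)))*235 = 279 + ((¼ - 1*4)*(-3 + (¼ - 1*4)))*235 = 279 + ((¼ - 4)*(-3 + (¼ - 4)))*235 = 279 - 15*(-3 - 15/4)/4*235 = 279 - 15/4*(-27/4)*235 = 279 + (405/16)*235 = 279 + 95175/16 = 99639/16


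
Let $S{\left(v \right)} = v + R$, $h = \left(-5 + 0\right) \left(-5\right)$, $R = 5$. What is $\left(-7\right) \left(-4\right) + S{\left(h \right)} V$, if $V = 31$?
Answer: $958$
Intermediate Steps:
$h = 25$ ($h = \left(-5\right) \left(-5\right) = 25$)
$S{\left(v \right)} = 5 + v$ ($S{\left(v \right)} = v + 5 = 5 + v$)
$\left(-7\right) \left(-4\right) + S{\left(h \right)} V = \left(-7\right) \left(-4\right) + \left(5 + 25\right) 31 = 28 + 30 \cdot 31 = 28 + 930 = 958$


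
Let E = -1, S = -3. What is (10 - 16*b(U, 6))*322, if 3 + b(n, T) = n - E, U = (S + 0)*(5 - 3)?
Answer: 44436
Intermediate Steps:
U = -6 (U = (-3 + 0)*(5 - 3) = -3*2 = -6)
b(n, T) = -2 + n (b(n, T) = -3 + (n - 1*(-1)) = -3 + (n + 1) = -3 + (1 + n) = -2 + n)
(10 - 16*b(U, 6))*322 = (10 - 16*(-2 - 6))*322 = (10 - 16*(-8))*322 = (10 + 128)*322 = 138*322 = 44436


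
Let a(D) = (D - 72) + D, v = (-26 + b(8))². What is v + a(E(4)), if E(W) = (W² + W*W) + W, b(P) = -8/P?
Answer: 729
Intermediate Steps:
E(W) = W + 2*W² (E(W) = (W² + W²) + W = 2*W² + W = W + 2*W²)
v = 729 (v = (-26 - 8/8)² = (-26 - 8*⅛)² = (-26 - 1)² = (-27)² = 729)
a(D) = -72 + 2*D (a(D) = (-72 + D) + D = -72 + 2*D)
v + a(E(4)) = 729 + (-72 + 2*(4*(1 + 2*4))) = 729 + (-72 + 2*(4*(1 + 8))) = 729 + (-72 + 2*(4*9)) = 729 + (-72 + 2*36) = 729 + (-72 + 72) = 729 + 0 = 729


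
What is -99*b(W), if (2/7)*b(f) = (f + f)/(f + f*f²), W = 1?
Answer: -693/2 ≈ -346.50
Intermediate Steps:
b(f) = 7*f/(f + f³) (b(f) = 7*((f + f)/(f + f*f²))/2 = 7*((2*f)/(f + f³))/2 = 7*(2*f/(f + f³))/2 = 7*f/(f + f³))
-99*b(W) = -693/(1 + 1²) = -693/(1 + 1) = -693/2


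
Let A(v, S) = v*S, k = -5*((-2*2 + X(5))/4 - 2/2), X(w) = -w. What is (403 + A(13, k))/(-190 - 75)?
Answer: -2457/1060 ≈ -2.3179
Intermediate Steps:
k = 65/4 (k = -5*((-2*2 - 1*5)/4 - 2/2) = -5*((-4 - 5)*(¼) - 2*½) = -5*(-9*¼ - 1) = -5*(-9/4 - 1) = -5*(-13/4) = 65/4 ≈ 16.250)
A(v, S) = S*v
(403 + A(13, k))/(-190 - 75) = (403 + (65/4)*13)/(-190 - 75) = (403 + 845/4)/(-265) = (2457/4)*(-1/265) = -2457/1060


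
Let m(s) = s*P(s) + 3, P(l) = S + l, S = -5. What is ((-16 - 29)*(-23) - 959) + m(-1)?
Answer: 85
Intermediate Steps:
P(l) = -5 + l
m(s) = 3 + s*(-5 + s) (m(s) = s*(-5 + s) + 3 = 3 + s*(-5 + s))
((-16 - 29)*(-23) - 959) + m(-1) = ((-16 - 29)*(-23) - 959) + (3 - (-5 - 1)) = (-45*(-23) - 959) + (3 - 1*(-6)) = (1035 - 959) + (3 + 6) = 76 + 9 = 85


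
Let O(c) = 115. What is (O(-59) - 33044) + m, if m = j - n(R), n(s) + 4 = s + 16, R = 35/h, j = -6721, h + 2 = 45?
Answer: -1705501/43 ≈ -39663.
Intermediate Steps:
h = 43 (h = -2 + 45 = 43)
R = 35/43 ≈ 0.81395
n(s) = 12 + s (n(s) = -4 + (s + 16) = -4 + (16 + s) = 12 + s)
m = -289554/43 (m = -6721 - (12 + 35/43) = -6721 - 1*551/43 = -6721 - 551/43 = -289554/43 ≈ -6733.8)
(O(-59) - 33044) + m = (115 - 33044) - 289554/43 = -32929 - 289554/43 = -1705501/43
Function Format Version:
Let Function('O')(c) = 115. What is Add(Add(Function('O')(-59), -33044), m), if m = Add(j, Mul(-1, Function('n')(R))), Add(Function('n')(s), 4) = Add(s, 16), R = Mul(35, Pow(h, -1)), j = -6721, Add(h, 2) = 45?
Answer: Rational(-1705501, 43) ≈ -39663.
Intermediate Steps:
h = 43 (h = Add(-2, 45) = 43)
R = Rational(35, 43) (R = Mul(35, Pow(43, -1)) = Mul(35, Rational(1, 43)) = Rational(35, 43) ≈ 0.81395)
Function('n')(s) = Add(12, s) (Function('n')(s) = Add(-4, Add(s, 16)) = Add(-4, Add(16, s)) = Add(12, s))
m = Rational(-289554, 43) (m = Add(-6721, Mul(-1, Add(12, Rational(35, 43)))) = Add(-6721, Mul(-1, Rational(551, 43))) = Add(-6721, Rational(-551, 43)) = Rational(-289554, 43) ≈ -6733.8)
Add(Add(Function('O')(-59), -33044), m) = Add(Add(115, -33044), Rational(-289554, 43)) = Add(-32929, Rational(-289554, 43)) = Rational(-1705501, 43)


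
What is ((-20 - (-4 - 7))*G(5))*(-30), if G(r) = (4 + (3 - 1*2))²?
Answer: 6750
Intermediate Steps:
G(r) = 25 (G(r) = (4 + (3 - 2))² = (4 + 1)² = 5² = 25)
((-20 - (-4 - 7))*G(5))*(-30) = ((-20 - (-4 - 7))*25)*(-30) = ((-20 - 1*(-11))*25)*(-30) = ((-20 + 11)*25)*(-30) = -9*25*(-30) = -225*(-30) = 6750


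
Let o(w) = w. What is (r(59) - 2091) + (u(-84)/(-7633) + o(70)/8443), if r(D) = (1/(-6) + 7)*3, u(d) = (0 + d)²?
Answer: -266986559075/128890838 ≈ -2071.4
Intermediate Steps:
u(d) = d²
r(D) = 41/2 (r(D) = (-⅙ + 7)*3 = (41/6)*3 = 41/2)
(r(59) - 2091) + (u(-84)/(-7633) + o(70)/8443) = (41/2 - 2091) + ((-84)²/(-7633) + 70/8443) = -4141/2 + (7056*(-1/7633) + 70*(1/8443)) = -4141/2 + (-7056/7633 + 70/8443) = -4141/2 - 59039498/64445419 = -266986559075/128890838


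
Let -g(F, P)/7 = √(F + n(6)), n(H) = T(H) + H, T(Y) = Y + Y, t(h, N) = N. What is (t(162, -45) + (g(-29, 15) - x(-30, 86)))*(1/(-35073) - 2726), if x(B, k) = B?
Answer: 478044995/11691 + 669262993*I*√11/35073 ≈ 40890.0 + 63288.0*I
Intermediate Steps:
T(Y) = 2*Y
n(H) = 3*H (n(H) = 2*H + H = 3*H)
g(F, P) = -7*√(18 + F) (g(F, P) = -7*√(F + 3*6) = -7*√(F + 18) = -7*√(18 + F))
(t(162, -45) + (g(-29, 15) - x(-30, 86)))*(1/(-35073) - 2726) = (-45 + (-7*√(18 - 29) - 1*(-30)))*(1/(-35073) - 2726) = (-45 + (-7*I*√11 + 30))*(-1/35073 - 2726) = (-45 + (-7*I*√11 + 30))*(-95608999/35073) = (-45 + (30 - 7*I*√11))*(-95608999/35073) = (-15 - 7*I*√11)*(-95608999/35073) = 478044995/11691 + 669262993*I*√11/35073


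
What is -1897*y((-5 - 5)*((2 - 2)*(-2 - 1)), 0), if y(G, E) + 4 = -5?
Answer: 17073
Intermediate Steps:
y(G, E) = -9 (y(G, E) = -4 - 5 = -9)
-1897*y((-5 - 5)*((2 - 2)*(-2 - 1)), 0) = -1897*(-9) = 17073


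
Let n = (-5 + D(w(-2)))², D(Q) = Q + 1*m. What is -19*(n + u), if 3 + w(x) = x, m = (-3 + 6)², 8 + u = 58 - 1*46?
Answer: -95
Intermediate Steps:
u = 4 (u = -8 + (58 - 1*46) = -8 + (58 - 46) = -8 + 12 = 4)
m = 9 (m = 3² = 9)
w(x) = -3 + x
D(Q) = 9 + Q (D(Q) = Q + 1*9 = Q + 9 = 9 + Q)
n = 1 (n = (-5 + (9 + (-3 - 2)))² = (-5 + (9 - 5))² = (-5 + 4)² = (-1)² = 1)
-19*(n + u) = -19*(1 + 4) = -19*5 = -95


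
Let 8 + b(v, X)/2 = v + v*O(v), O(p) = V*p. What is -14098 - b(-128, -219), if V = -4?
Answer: 117246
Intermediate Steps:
O(p) = -4*p
b(v, X) = -16 - 8*v² + 2*v (b(v, X) = -16 + 2*(v + v*(-4*v)) = -16 + 2*(v - 4*v²) = -16 + (-8*v² + 2*v) = -16 - 8*v² + 2*v)
-14098 - b(-128, -219) = -14098 - (-16 - 8*(-128)² + 2*(-128)) = -14098 - (-16 - 8*16384 - 256) = -14098 - (-16 - 131072 - 256) = -14098 - 1*(-131344) = -14098 + 131344 = 117246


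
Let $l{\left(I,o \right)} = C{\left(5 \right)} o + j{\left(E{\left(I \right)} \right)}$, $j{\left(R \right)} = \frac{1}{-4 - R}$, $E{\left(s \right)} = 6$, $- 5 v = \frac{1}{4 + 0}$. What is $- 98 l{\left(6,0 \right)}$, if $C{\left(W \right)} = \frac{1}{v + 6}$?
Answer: $\frac{49}{5} \approx 9.8$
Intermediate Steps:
$v = - \frac{1}{20}$ ($v = - \frac{1}{5 \left(4 + 0\right)} = - \frac{1}{5 \cdot 4} = \left(- \frac{1}{5}\right) \frac{1}{4} = - \frac{1}{20} \approx -0.05$)
$C{\left(W \right)} = \frac{20}{119}$ ($C{\left(W \right)} = \frac{1}{- \frac{1}{20} + 6} = \frac{1}{\frac{119}{20}} = \frac{20}{119}$)
$l{\left(I,o \right)} = - \frac{1}{10} + \frac{20 o}{119}$ ($l{\left(I,o \right)} = \frac{20 o}{119} - \frac{1}{4 + 6} = \frac{20 o}{119} - \frac{1}{10} = - \frac{1}{10} + \frac{20 o}{119}$)
$- 98 l{\left(6,0 \right)} = - 98 \left(- \frac{1}{10} + \frac{20}{119} \cdot 0\right) = - 98 \left(- \frac{1}{10} + 0\right) = \left(-98\right) \left(- \frac{1}{10}\right) = \frac{49}{5}$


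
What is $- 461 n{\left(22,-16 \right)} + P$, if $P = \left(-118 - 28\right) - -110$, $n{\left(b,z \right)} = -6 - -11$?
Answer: $-2341$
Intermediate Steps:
$n{\left(b,z \right)} = 5$ ($n{\left(b,z \right)} = -6 + 11 = 5$)
$P = -36$ ($P = \left(-118 - 28\right) + 110 = -146 + 110 = -36$)
$- 461 n{\left(22,-16 \right)} + P = \left(-461\right) 5 - 36 = -2305 - 36 = -2341$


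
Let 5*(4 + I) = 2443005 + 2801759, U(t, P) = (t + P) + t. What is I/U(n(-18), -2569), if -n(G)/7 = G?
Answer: -5244744/11585 ≈ -452.72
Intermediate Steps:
n(G) = -7*G
U(t, P) = P + 2*t (U(t, P) = (P + t) + t = P + 2*t)
I = 5244744/5 (I = -4 + (2443005 + 2801759)/5 = -4 + (⅕)*5244764 = -4 + 5244764/5 = 5244744/5 ≈ 1.0489e+6)
I/U(n(-18), -2569) = 5244744/(5*(-2569 + 2*(-7*(-18)))) = 5244744/(5*(-2569 + 2*126)) = 5244744/(5*(-2569 + 252)) = (5244744/5)/(-2317) = (5244744/5)*(-1/2317) = -5244744/11585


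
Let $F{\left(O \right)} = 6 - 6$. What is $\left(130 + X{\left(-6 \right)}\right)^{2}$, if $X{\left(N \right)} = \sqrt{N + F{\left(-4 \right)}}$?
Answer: $\left(130 + i \sqrt{6}\right)^{2} \approx 16894.0 + 636.87 i$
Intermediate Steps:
$F{\left(O \right)} = 0$ ($F{\left(O \right)} = 6 - 6 = 0$)
$X{\left(N \right)} = \sqrt{N}$ ($X{\left(N \right)} = \sqrt{N + 0} = \sqrt{N}$)
$\left(130 + X{\left(-6 \right)}\right)^{2} = \left(130 + \sqrt{-6}\right)^{2} = \left(130 + i \sqrt{6}\right)^{2}$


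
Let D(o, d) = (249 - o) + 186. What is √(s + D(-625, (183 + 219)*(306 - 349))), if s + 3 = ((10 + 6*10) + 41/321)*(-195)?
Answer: 2*I*√36115603/107 ≈ 112.33*I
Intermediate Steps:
D(o, d) = 435 - o
s = -1463536/107 (s = -3 + ((10 + 6*10) + 41/321)*(-195) = -3 + ((10 + 60) + 41*(1/321))*(-195) = -3 + (70 + 41/321)*(-195) = -3 + (22511/321)*(-195) = -3 - 1463215/107 = -1463536/107 ≈ -13678.)
√(s + D(-625, (183 + 219)*(306 - 349))) = √(-1463536/107 + (435 - 1*(-625))) = √(-1463536/107 + (435 + 625)) = √(-1463536/107 + 1060) = √(-1350116/107) = 2*I*√36115603/107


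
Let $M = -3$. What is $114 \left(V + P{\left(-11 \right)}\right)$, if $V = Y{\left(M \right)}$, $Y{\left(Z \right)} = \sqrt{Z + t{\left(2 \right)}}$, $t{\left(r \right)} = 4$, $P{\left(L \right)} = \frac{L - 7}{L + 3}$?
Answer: $\frac{741}{2} \approx 370.5$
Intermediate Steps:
$P{\left(L \right)} = \frac{-7 + L}{3 + L}$
$Y{\left(Z \right)} = \sqrt{4 + Z}$ ($Y{\left(Z \right)} = \sqrt{Z + 4} = \sqrt{4 + Z}$)
$V = 1$ ($V = \sqrt{4 - 3} = \sqrt{1} = 1$)
$114 \left(V + P{\left(-11 \right)}\right) = 114 \left(1 + \frac{-7 - 11}{3 - 11}\right) = 114 \left(1 + \frac{1}{-8} \left(-18\right)\right) = 114 \left(1 - - \frac{9}{4}\right) = 114 \left(1 + \frac{9}{4}\right) = 114 \cdot \frac{13}{4} = \frac{741}{2}$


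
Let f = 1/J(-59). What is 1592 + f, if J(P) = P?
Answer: 93927/59 ≈ 1592.0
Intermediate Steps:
f = -1/59 (f = 1/(-59) = -1/59 ≈ -0.016949)
1592 + f = 1592 - 1/59 = 93927/59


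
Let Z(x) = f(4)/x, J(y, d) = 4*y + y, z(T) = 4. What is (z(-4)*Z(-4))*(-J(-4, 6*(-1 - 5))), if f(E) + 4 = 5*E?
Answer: -320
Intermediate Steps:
f(E) = -4 + 5*E
J(y, d) = 5*y
Z(x) = 16/x (Z(x) = (-4 + 5*4)/x = (-4 + 20)/x = 16/x)
(z(-4)*Z(-4))*(-J(-4, 6*(-1 - 5))) = (4*(16/(-4)))*(-5*(-4)) = (4*(16*(-1/4)))*(-1*(-20)) = (4*(-4))*20 = -16*20 = -320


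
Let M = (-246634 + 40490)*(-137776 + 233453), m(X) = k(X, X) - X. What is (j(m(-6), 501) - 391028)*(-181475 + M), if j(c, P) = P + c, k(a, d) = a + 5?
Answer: 7702429801312686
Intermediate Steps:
k(a, d) = 5 + a
m(X) = 5 (m(X) = (5 + X) - X = 5)
M = -19723239488 (M = -206144*95677 = -19723239488)
(j(m(-6), 501) - 391028)*(-181475 + M) = ((501 + 5) - 391028)*(-181475 - 19723239488) = (506 - 391028)*(-19723420963) = -390522*(-19723420963) = 7702429801312686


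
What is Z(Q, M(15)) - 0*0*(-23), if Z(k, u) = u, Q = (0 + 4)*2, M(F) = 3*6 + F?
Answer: 33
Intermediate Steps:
M(F) = 18 + F
Q = 8 (Q = 4*2 = 8)
Z(Q, M(15)) - 0*0*(-23) = (18 + 15) - 0*0*(-23) = 33 - 0*(-23) = 33 - 1*0 = 33 + 0 = 33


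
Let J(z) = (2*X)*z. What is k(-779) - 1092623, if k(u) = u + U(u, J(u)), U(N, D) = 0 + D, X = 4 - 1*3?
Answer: -1094960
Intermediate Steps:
X = 1 (X = 4 - 3 = 1)
J(z) = 2*z (J(z) = (2*1)*z = 2*z)
U(N, D) = D
k(u) = 3*u (k(u) = u + 2*u = 3*u)
k(-779) - 1092623 = 3*(-779) - 1092623 = -2337 - 1092623 = -1094960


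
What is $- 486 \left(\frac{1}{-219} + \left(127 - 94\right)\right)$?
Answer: $- \frac{1170612}{73} \approx -16036.0$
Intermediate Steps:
$- 486 \left(\frac{1}{-219} + \left(127 - 94\right)\right) = - 486 \left(- \frac{1}{219} + \left(127 - 94\right)\right) = - 486 \left(- \frac{1}{219} + 33\right) = \left(-486\right) \frac{7226}{219} = - \frac{1170612}{73}$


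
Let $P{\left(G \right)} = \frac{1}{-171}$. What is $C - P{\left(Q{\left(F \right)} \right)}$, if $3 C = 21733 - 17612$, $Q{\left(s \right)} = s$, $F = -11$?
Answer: $\frac{234898}{171} \approx 1373.7$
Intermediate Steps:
$P{\left(G \right)} = - \frac{1}{171}$
$C = \frac{4121}{3}$ ($C = \frac{21733 - 17612}{3} = \frac{1}{3} \cdot 4121 = \frac{4121}{3} \approx 1373.7$)
$C - P{\left(Q{\left(F \right)} \right)} = \frac{4121}{3} - - \frac{1}{171} = \frac{4121}{3} + \frac{1}{171} = \frac{234898}{171}$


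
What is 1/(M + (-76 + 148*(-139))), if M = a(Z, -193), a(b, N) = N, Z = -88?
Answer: -1/20841 ≈ -4.7982e-5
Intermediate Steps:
M = -193
1/(M + (-76 + 148*(-139))) = 1/(-193 + (-76 + 148*(-139))) = 1/(-193 + (-76 - 20572)) = 1/(-193 - 20648) = 1/(-20841) = -1/20841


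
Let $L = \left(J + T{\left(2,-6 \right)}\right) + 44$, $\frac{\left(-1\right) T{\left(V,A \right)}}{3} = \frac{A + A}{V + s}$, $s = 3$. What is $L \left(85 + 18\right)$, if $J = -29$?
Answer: $\frac{11433}{5} \approx 2286.6$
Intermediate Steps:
$T{\left(V,A \right)} = - \frac{6 A}{3 + V}$ ($T{\left(V,A \right)} = - 3 \frac{A + A}{V + 3} = - 3 \frac{2 A}{3 + V} = - \frac{6 A}{3 + V}$)
$L = \frac{111}{5}$ ($L = \left(-29 - - \frac{36}{3 + 2}\right) + 44 = \left(-29 - - \frac{36}{5}\right) + 44 = \left(-29 - \left(-36\right) \frac{1}{5}\right) + 44 = \left(-29 + \frac{36}{5}\right) + 44 = - \frac{109}{5} + 44 = \frac{111}{5} \approx 22.2$)
$L \left(85 + 18\right) = \frac{111 \left(85 + 18\right)}{5} = \frac{111}{5} \cdot 103 = \frac{11433}{5}$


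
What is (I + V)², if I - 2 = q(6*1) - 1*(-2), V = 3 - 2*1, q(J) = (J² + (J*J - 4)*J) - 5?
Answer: 51984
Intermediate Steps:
q(J) = -5 + J² + J*(-4 + J²) (q(J) = (J² + (J² - 4)*J) - 5 = (J² + (-4 + J²)*J) - 5 = (J² + J*(-4 + J²)) - 5 = -5 + J² + J*(-4 + J²))
V = 1 (V = 3 - 2 = 1)
I = 227 (I = 2 + ((-5 + (6*1)² + (6*1)³ - 24) - 1*(-2)) = 2 + ((-5 + 6² + 6³ - 4*6) + 2) = 2 + ((-5 + 36 + 216 - 24) + 2) = 2 + (223 + 2) = 2 + 225 = 227)
(I + V)² = (227 + 1)² = 228² = 51984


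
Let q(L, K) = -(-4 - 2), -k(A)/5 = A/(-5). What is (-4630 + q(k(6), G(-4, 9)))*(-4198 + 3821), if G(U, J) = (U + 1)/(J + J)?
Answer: 1743248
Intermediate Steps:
k(A) = A (k(A) = -5*A/(-5) = -5*A*(-1)/5 = -(-1)*A = A)
G(U, J) = (1 + U)/(2*J) (G(U, J) = (1 + U)/((2*J)) = (1 + U)*(1/(2*J)) = (1 + U)/(2*J))
q(L, K) = 6 (q(L, K) = -1*(-6) = 6)
(-4630 + q(k(6), G(-4, 9)))*(-4198 + 3821) = (-4630 + 6)*(-4198 + 3821) = -4624*(-377) = 1743248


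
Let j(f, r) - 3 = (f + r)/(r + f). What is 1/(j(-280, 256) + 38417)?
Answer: 1/38421 ≈ 2.6027e-5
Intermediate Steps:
j(f, r) = 4 (j(f, r) = 3 + (f + r)/(r + f) = 3 + (f + r)/(f + r) = 3 + 1 = 4)
1/(j(-280, 256) + 38417) = 1/(4 + 38417) = 1/38421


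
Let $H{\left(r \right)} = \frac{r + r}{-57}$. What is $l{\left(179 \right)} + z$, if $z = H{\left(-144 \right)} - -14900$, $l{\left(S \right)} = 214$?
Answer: $\frac{287262}{19} \approx 15119.0$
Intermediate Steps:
$H{\left(r \right)} = - \frac{2 r}{57}$ ($H{\left(r \right)} = 2 r \left(- \frac{1}{57}\right) = - \frac{2 r}{57}$)
$z = \frac{283196}{19}$ ($z = \left(- \frac{2}{57}\right) \left(-144\right) - -14900 = \frac{96}{19} + 14900 = \frac{283196}{19} \approx 14905.0$)
$l{\left(179 \right)} + z = 214 + \frac{283196}{19} = \frac{287262}{19}$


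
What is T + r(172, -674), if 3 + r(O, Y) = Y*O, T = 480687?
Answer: 364756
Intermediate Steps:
r(O, Y) = -3 + O*Y (r(O, Y) = -3 + Y*O = -3 + O*Y)
T + r(172, -674) = 480687 + (-3 + 172*(-674)) = 480687 + (-3 - 115928) = 480687 - 115931 = 364756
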